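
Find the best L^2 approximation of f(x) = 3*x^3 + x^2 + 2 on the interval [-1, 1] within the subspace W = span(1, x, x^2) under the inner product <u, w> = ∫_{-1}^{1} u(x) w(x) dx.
g(x) = x^2 + 9*x/5 + 2

The best approximation g ∈ W is the orthogonal projection of f onto W. Writing g = a_0 + a_1 x + a_2 x^2, the coefficients solve the normal equations G · a = b where
  G_{ij} = <φ_i, φ_j> and b_i = <f, φ_i>, with φ_0 = 1, φ_1 = x, φ_2 = x^2.
G =
  [2, 0, 2/3]
  [0, 2/3, 0]
  [2/3, 0, 2/5],
b = (14/3, 6/5, 26/15).
Solving gives a_0 = 2, a_1 = 9/5, a_2 = 1, so
  g(x) = x^2 + 9*x/5 + 2.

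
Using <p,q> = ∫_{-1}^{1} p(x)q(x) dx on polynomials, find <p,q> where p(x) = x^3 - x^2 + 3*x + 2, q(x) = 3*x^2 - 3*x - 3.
<p,q> = -72/5

Expand the product: p(x)·q(x) = 3*x^5 - 6*x^4 + 9*x^3 - 15*x - 6.
∫_{-1}^{1} of each monomial x^k gives [2/(k+1) if k even, 0 if k odd]. Integrating term-by-term (or equivalently evaluating the antiderivative F(x) = x^6/2 - 6*x^5/5 + 9*x^4/4 - 15*x^2/2 - 6*x at the endpoints):
  F(1) − F(−1) = -239/20 − (49/20) = -72/5.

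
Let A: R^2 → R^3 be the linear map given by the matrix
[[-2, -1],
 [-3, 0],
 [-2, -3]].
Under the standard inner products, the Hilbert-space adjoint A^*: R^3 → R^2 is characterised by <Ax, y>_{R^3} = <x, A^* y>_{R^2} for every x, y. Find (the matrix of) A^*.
A^* = A^T =
[[-2, -3, -2],
 [-1, 0, -3]]

For real matrices with standard dot products, the defining identity <Ax, y> = <x, A^* y> gives (Ax)^T y = x^T (A^*) y, i.e. x^T A^T y = x^T (A^*) y. Since this holds for all x, y, we must have A^* = A^T. Therefore
A^* =
[[-2, -3, -2],
 [-1, 0, -3]].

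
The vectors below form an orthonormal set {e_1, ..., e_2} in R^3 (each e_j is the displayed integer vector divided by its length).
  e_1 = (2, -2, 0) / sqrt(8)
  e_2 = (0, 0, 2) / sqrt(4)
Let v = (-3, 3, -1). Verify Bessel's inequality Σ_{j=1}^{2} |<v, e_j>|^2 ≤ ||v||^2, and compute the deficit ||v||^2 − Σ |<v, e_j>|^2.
Σ |<v, e_j>|^2 = 19; ||v||^2 = 19; deficit = 0

Write each e_j = u_j / sqrt(<u_j, u_j>) where u_j is the displayed integer vector. Then <v, e_j> = <v, u_j> / sqrt(<u_j, u_j>), so |<v, e_j>|^2 = <v, u_j>^2 / <u_j, u_j>.
Coefficients: <v, e_1> = -12/sqrt(8), <v, e_2> = -2/sqrt(4).
Square and sum: Σ |<v, e_j>|^2 = 19.
Compute ||v||^2 = v·v = 19.
Deficit = 19 − 19 = 0 ≥ 0, confirming Bessel's inequality. (The deficit equals ||v − Σ <v,e_j> e_j||^2, the squared distance from v to span{e_j}.)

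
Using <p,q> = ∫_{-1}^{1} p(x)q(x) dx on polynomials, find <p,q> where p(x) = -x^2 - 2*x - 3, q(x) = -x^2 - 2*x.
<p,q> = 76/15

Expand the product: p(x)·q(x) = x^4 + 4*x^3 + 7*x^2 + 6*x.
∫_{-1}^{1} of each monomial x^k gives [2/(k+1) if k even, 0 if k odd]. Integrating term-by-term (or equivalently evaluating the antiderivative F(x) = x^5/5 + x^4 + 7*x^3/3 + 3*x^2 at the endpoints):
  F(1) − F(−1) = 98/15 − (22/15) = 76/15.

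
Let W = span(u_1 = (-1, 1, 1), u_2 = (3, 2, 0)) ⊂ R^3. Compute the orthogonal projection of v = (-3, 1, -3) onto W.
proj_W(v) = (-33/19, -17/19, 3/19)

Set up U = [u_1 | ... | u_2] ∈ R^(3×2). The projector onto W = col(U) is P = U (U^T U)^(-1) U^T.
Compute U^T U =
  [3, -1]
  [-1, 13],
and U^T v = (1, -7).
Solve U^T U · c = U^T v for the coefficients: c = (3/19, -10/19). The projection is proj_W(v) = U c.
Check: (v - proj_W(v)) · u_1 = 0  (should be 0).
Check: (v - proj_W(v)) · u_2 = 0  (should be 0).
Result: proj_W(v) = (-33/19, -17/19, 3/19).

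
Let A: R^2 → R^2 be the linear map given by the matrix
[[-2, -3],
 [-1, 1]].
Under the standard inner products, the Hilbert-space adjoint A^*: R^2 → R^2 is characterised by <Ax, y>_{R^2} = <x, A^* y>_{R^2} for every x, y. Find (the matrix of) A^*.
A^* = A^T =
[[-2, -1],
 [-3, 1]]

For real matrices with standard dot products, the defining identity <Ax, y> = <x, A^* y> gives (Ax)^T y = x^T (A^*) y, i.e. x^T A^T y = x^T (A^*) y. Since this holds for all x, y, we must have A^* = A^T. Therefore
A^* =
[[-2, -1],
 [-3, 1]].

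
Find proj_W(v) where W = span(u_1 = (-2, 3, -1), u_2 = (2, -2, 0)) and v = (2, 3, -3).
proj_W(v) = (4/3, 7/3, -11/3)

Set up U = [u_1 | ... | u_2] ∈ R^(3×2). The projector onto W = col(U) is P = U (U^T U)^(-1) U^T.
Compute U^T U =
  [14, -10]
  [-10, 8],
and U^T v = (8, -2).
Solve U^T U · c = U^T v for the coefficients: c = (11/3, 13/3). The projection is proj_W(v) = U c.
Check: (v - proj_W(v)) · u_1 = 0  (should be 0).
Check: (v - proj_W(v)) · u_2 = 0  (should be 0).
Result: proj_W(v) = (4/3, 7/3, -11/3).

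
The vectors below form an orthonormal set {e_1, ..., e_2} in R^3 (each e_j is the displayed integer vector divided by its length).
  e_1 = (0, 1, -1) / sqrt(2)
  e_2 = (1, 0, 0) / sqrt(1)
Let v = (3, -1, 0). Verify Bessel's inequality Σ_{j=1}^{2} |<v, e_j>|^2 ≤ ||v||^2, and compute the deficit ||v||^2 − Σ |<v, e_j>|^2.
Σ |<v, e_j>|^2 = 19/2; ||v||^2 = 10; deficit = 1/2

Write each e_j = u_j / sqrt(<u_j, u_j>) where u_j is the displayed integer vector. Then <v, e_j> = <v, u_j> / sqrt(<u_j, u_j>), so |<v, e_j>|^2 = <v, u_j>^2 / <u_j, u_j>.
Coefficients: <v, e_1> = -1/sqrt(2), <v, e_2> = 3/sqrt(1).
Square and sum: Σ |<v, e_j>|^2 = 19/2.
Compute ||v||^2 = v·v = 10.
Deficit = 10 − 19/2 = 1/2 ≥ 0, confirming Bessel's inequality. (The deficit equals ||v − Σ <v,e_j> e_j||^2, the squared distance from v to span{e_j}.)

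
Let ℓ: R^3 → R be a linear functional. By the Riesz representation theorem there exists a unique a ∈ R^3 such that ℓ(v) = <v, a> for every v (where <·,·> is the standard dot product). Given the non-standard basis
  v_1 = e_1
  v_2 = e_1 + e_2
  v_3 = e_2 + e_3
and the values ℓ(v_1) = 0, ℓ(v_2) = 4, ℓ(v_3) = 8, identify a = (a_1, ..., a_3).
a = (0, 4, 4)

Write a = (a_1, ..., a_3) in the standard basis. For each basis vector v_i, ℓ(v_i) = <v_i, a> is a linear equation in the a_j's. Collect the n equations into a matrix system V a = ℓ, where row i of V is v_i (expressed in the standard basis). Since V is invertible (lower-triangular with 1s on the diagonal, up to permutation), solve by back-substitution:
  V =
[[1, 0, 0],
 [1, 1, 0],
 [0, 1, 1]]
  V a = (0, 4, 8)
Solving gives a = (0, 4, 4).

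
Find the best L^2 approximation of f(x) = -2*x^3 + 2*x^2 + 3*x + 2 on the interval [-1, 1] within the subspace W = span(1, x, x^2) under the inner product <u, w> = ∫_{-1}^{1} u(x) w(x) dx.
g(x) = 2*x^2 + 9*x/5 + 2

The best approximation g ∈ W is the orthogonal projection of f onto W. Writing g = a_0 + a_1 x + a_2 x^2, the coefficients solve the normal equations G · a = b where
  G_{ij} = <φ_i, φ_j> and b_i = <f, φ_i>, with φ_0 = 1, φ_1 = x, φ_2 = x^2.
G =
  [2, 0, 2/3]
  [0, 2/3, 0]
  [2/3, 0, 2/5],
b = (16/3, 6/5, 32/15).
Solving gives a_0 = 2, a_1 = 9/5, a_2 = 2, so
  g(x) = 2*x^2 + 9*x/5 + 2.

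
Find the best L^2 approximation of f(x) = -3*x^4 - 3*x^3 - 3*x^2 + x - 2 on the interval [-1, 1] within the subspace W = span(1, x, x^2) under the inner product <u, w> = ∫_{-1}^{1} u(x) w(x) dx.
g(x) = -39*x^2/7 - 4*x/5 - 61/35

The best approximation g ∈ W is the orthogonal projection of f onto W. Writing g = a_0 + a_1 x + a_2 x^2, the coefficients solve the normal equations G · a = b where
  G_{ij} = <φ_i, φ_j> and b_i = <f, φ_i>, with φ_0 = 1, φ_1 = x, φ_2 = x^2.
G =
  [2, 0, 2/3]
  [0, 2/3, 0]
  [2/3, 0, 2/5],
b = (-36/5, -8/15, -356/105).
Solving gives a_0 = -61/35, a_1 = -4/5, a_2 = -39/7, so
  g(x) = -39*x^2/7 - 4*x/5 - 61/35.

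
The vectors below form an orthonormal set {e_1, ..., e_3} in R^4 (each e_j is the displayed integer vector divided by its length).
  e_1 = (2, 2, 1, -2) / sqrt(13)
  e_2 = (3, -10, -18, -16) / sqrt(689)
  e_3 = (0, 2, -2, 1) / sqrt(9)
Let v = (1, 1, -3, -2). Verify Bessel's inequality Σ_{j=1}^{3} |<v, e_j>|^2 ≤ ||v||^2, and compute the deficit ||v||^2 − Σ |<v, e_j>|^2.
Σ |<v, e_j>|^2 = 794/53; ||v||^2 = 15; deficit = 1/53

Write each e_j = u_j / sqrt(<u_j, u_j>) where u_j is the displayed integer vector. Then <v, e_j> = <v, u_j> / sqrt(<u_j, u_j>), so |<v, e_j>|^2 = <v, u_j>^2 / <u_j, u_j>.
Coefficients: <v, e_1> = 5/sqrt(13), <v, e_2> = 79/sqrt(689), <v, e_3> = 6/sqrt(9).
Square and sum: Σ |<v, e_j>|^2 = 794/53.
Compute ||v||^2 = v·v = 15.
Deficit = 15 − 794/53 = 1/53 ≥ 0, confirming Bessel's inequality. (The deficit equals ||v − Σ <v,e_j> e_j||^2, the squared distance from v to span{e_j}.)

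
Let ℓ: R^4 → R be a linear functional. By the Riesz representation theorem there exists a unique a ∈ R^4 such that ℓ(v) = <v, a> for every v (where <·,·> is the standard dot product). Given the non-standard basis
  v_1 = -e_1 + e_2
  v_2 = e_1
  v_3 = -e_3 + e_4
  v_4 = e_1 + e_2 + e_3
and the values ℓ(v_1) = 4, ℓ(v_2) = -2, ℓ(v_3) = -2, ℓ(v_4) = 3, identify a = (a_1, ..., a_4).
a = (-2, 2, 3, 1)

Write a = (a_1, ..., a_4) in the standard basis. For each basis vector v_i, ℓ(v_i) = <v_i, a> is a linear equation in the a_j's. Collect the n equations into a matrix system V a = ℓ, where row i of V is v_i (expressed in the standard basis). Since V is invertible (lower-triangular with 1s on the diagonal, up to permutation), solve by back-substitution:
  V =
[[-1, 1, 0, 0],
 [1, 0, 0, 0],
 [0, 0, -1, 1],
 [1, 1, 1, 0]]
  V a = (4, -2, -2, 3)
Solving gives a = (-2, 2, 3, 1).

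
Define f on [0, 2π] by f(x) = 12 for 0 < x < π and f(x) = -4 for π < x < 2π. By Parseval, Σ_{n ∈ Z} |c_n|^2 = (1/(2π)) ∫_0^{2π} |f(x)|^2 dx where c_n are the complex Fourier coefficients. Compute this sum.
Σ |c_n|^2 = 80

Parseval equates the L^2 energy of f (normalised by 1/(2π)) with the ℓ^2 sum of its Fourier coefficients: (1/(2π)) ∫_0^{2π} |f|^2 = Σ |c_n|^2.
Compute the left side: (1/(2π)) [∫_0^π 12^2 dx + ∫_π^{2π} (-4)^2 dx] = (1/(2π)) · (144π + 16π) = (144 + 16)/2 = 80.
So Σ_{n ∈ Z} |c_n|^2 = 80.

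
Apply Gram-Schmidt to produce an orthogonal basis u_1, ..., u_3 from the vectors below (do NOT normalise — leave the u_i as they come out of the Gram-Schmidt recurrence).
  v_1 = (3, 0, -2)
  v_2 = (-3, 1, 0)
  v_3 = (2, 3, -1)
Orthogonal basis:
  u_1 = (3, 0, -2)
  u_2 = (-12/13, 1, -18/13)
  u_3 = (38/49, 114/49, 57/49)

Apply the Gram-Schmidt recurrence
  u_1 = v_1
  u_i = v_i − Σ_{j<i} ((v_i · u_j) / (u_j · u_j)) · u_j.

Step by step this gives:
  u_1 = (3, 0, -2)
  u_2 = (-12/13, 1, -18/13)
  u_3 = (38/49, 114/49, 57/49)

Orthogonality check:
  u_2 · u_1 = 0 (should be 0)
  u_3 · u_1 = 0 (should be 0)
  u_3 · u_2 = 0 (should be 0)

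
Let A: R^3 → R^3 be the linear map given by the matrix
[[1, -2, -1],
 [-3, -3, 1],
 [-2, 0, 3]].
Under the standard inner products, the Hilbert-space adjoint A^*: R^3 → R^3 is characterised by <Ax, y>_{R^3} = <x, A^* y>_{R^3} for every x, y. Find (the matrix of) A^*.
A^* = A^T =
[[1, -3, -2],
 [-2, -3, 0],
 [-1, 1, 3]]

For real matrices with standard dot products, the defining identity <Ax, y> = <x, A^* y> gives (Ax)^T y = x^T (A^*) y, i.e. x^T A^T y = x^T (A^*) y. Since this holds for all x, y, we must have A^* = A^T. Therefore
A^* =
[[1, -3, -2],
 [-2, -3, 0],
 [-1, 1, 3]].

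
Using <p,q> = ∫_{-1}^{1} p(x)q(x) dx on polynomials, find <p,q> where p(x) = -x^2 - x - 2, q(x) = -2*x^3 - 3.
<p,q> = 74/5

Expand the product: p(x)·q(x) = 2*x^5 + 2*x^4 + 4*x^3 + 3*x^2 + 3*x + 6.
∫_{-1}^{1} of each monomial x^k gives [2/(k+1) if k even, 0 if k odd]. Integrating term-by-term (or equivalently evaluating the antiderivative F(x) = x^6/3 + 2*x^5/5 + x^4 + x^3 + 3*x^2/2 + 6*x at the endpoints):
  F(1) − F(−1) = 307/30 − (-137/30) = 74/5.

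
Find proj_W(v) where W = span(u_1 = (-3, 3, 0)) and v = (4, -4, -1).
proj_W(v) = (4, -4, 0)

Set up U = [u_1 | ... | u_1] ∈ R^(3×1). The projector onto W = col(U) is P = U (U^T U)^(-1) U^T.
Compute U^T U =
  [18],
and U^T v = (-24).
Solve U^T U · c = U^T v for the coefficients: c = (-4/3). The projection is proj_W(v) = U c.
Check: (v - proj_W(v)) · u_1 = 0  (should be 0).
Result: proj_W(v) = (4, -4, 0).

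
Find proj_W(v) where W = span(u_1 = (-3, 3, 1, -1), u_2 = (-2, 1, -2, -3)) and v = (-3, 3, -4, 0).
proj_W(v) = (-323/130, 223/130, -159/130, -341/130)

Set up U = [u_1 | ... | u_2] ∈ R^(4×2). The projector onto W = col(U) is P = U (U^T U)^(-1) U^T.
Compute U^T U =
  [20, 10]
  [10, 18],
and U^T v = (14, 17).
Solve U^T U · c = U^T v for the coefficients: c = (41/130, 10/13). The projection is proj_W(v) = U c.
Check: (v - proj_W(v)) · u_1 = 0  (should be 0).
Check: (v - proj_W(v)) · u_2 = 0  (should be 0).
Result: proj_W(v) = (-323/130, 223/130, -159/130, -341/130).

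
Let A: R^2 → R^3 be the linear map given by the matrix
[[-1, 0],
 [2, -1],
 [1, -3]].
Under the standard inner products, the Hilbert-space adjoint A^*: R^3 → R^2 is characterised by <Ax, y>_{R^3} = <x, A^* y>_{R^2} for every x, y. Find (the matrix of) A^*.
A^* = A^T =
[[-1, 2, 1],
 [0, -1, -3]]

For real matrices with standard dot products, the defining identity <Ax, y> = <x, A^* y> gives (Ax)^T y = x^T (A^*) y, i.e. x^T A^T y = x^T (A^*) y. Since this holds for all x, y, we must have A^* = A^T. Therefore
A^* =
[[-1, 2, 1],
 [0, -1, -3]].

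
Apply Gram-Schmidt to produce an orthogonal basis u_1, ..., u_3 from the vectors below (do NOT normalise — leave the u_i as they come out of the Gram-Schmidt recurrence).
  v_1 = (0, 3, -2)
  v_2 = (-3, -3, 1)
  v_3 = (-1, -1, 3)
Orthogonal basis:
  u_1 = (0, 3, -2)
  u_2 = (-3, -6/13, -9/13)
  u_3 = (-4/7, 8/7, 12/7)

Apply the Gram-Schmidt recurrence
  u_1 = v_1
  u_i = v_i − Σ_{j<i} ((v_i · u_j) / (u_j · u_j)) · u_j.

Step by step this gives:
  u_1 = (0, 3, -2)
  u_2 = (-3, -6/13, -9/13)
  u_3 = (-4/7, 8/7, 12/7)

Orthogonality check:
  u_2 · u_1 = 0 (should be 0)
  u_3 · u_1 = 0 (should be 0)
  u_3 · u_2 = 0 (should be 0)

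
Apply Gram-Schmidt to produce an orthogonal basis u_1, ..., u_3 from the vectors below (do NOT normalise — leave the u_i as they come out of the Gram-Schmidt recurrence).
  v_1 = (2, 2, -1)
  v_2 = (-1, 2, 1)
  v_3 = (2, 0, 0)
Orthogonal basis:
  u_1 = (2, 2, -1)
  u_2 = (-11/9, 16/9, 10/9)
  u_3 = (32/53, -8/53, 48/53)

Apply the Gram-Schmidt recurrence
  u_1 = v_1
  u_i = v_i − Σ_{j<i} ((v_i · u_j) / (u_j · u_j)) · u_j.

Step by step this gives:
  u_1 = (2, 2, -1)
  u_2 = (-11/9, 16/9, 10/9)
  u_3 = (32/53, -8/53, 48/53)

Orthogonality check:
  u_2 · u_1 = 0 (should be 0)
  u_3 · u_1 = 0 (should be 0)
  u_3 · u_2 = 0 (should be 0)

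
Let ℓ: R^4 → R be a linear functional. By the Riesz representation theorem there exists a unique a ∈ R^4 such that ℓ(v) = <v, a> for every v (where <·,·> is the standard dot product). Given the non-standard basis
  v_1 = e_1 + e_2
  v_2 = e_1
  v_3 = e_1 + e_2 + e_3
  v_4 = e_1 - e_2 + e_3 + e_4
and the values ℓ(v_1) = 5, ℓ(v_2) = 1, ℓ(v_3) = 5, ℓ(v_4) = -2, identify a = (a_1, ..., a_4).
a = (1, 4, 0, 1)

Write a = (a_1, ..., a_4) in the standard basis. For each basis vector v_i, ℓ(v_i) = <v_i, a> is a linear equation in the a_j's. Collect the n equations into a matrix system V a = ℓ, where row i of V is v_i (expressed in the standard basis). Since V is invertible (lower-triangular with 1s on the diagonal, up to permutation), solve by back-substitution:
  V =
[[1, 1, 0, 0],
 [1, 0, 0, 0],
 [1, 1, 1, 0],
 [1, -1, 1, 1]]
  V a = (5, 1, 5, -2)
Solving gives a = (1, 4, 0, 1).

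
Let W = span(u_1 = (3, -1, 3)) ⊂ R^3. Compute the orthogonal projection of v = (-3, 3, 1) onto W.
proj_W(v) = (-27/19, 9/19, -27/19)

Set up U = [u_1 | ... | u_1] ∈ R^(3×1). The projector onto W = col(U) is P = U (U^T U)^(-1) U^T.
Compute U^T U =
  [19],
and U^T v = (-9).
Solve U^T U · c = U^T v for the coefficients: c = (-9/19). The projection is proj_W(v) = U c.
Check: (v - proj_W(v)) · u_1 = 0  (should be 0).
Result: proj_W(v) = (-27/19, 9/19, -27/19).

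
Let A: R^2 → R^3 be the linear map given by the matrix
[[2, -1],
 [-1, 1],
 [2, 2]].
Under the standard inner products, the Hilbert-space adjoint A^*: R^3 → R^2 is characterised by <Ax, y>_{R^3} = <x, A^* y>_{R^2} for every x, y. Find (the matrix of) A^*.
A^* = A^T =
[[2, -1, 2],
 [-1, 1, 2]]

For real matrices with standard dot products, the defining identity <Ax, y> = <x, A^* y> gives (Ax)^T y = x^T (A^*) y, i.e. x^T A^T y = x^T (A^*) y. Since this holds for all x, y, we must have A^* = A^T. Therefore
A^* =
[[2, -1, 2],
 [-1, 1, 2]].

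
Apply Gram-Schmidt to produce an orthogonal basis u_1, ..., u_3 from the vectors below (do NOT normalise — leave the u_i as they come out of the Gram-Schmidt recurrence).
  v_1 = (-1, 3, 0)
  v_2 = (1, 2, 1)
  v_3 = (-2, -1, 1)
Orthogonal basis:
  u_1 = (-1, 3, 0)
  u_2 = (3/2, 1/2, 1)
  u_3 = (-36/35, -12/35, 12/7)

Apply the Gram-Schmidt recurrence
  u_1 = v_1
  u_i = v_i − Σ_{j<i} ((v_i · u_j) / (u_j · u_j)) · u_j.

Step by step this gives:
  u_1 = (-1, 3, 0)
  u_2 = (3/2, 1/2, 1)
  u_3 = (-36/35, -12/35, 12/7)

Orthogonality check:
  u_2 · u_1 = 0 (should be 0)
  u_3 · u_1 = 0 (should be 0)
  u_3 · u_2 = 0 (should be 0)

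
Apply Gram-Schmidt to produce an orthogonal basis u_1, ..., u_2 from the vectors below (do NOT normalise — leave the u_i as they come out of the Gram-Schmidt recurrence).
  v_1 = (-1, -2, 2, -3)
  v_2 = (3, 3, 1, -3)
Orthogonal basis:
  u_1 = (-1, -2, 2, -3)
  u_2 = (28/9, 29/9, 7/9, -8/3)

Apply the Gram-Schmidt recurrence
  u_1 = v_1
  u_i = v_i − Σ_{j<i} ((v_i · u_j) / (u_j · u_j)) · u_j.

Step by step this gives:
  u_1 = (-1, -2, 2, -3)
  u_2 = (28/9, 29/9, 7/9, -8/3)

Orthogonality check:
  u_2 · u_1 = 0 (should be 0)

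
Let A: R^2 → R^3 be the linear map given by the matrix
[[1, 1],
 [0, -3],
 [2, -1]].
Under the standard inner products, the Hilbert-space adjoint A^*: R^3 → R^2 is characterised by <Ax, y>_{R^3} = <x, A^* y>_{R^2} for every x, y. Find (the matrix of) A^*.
A^* = A^T =
[[1, 0, 2],
 [1, -3, -1]]

For real matrices with standard dot products, the defining identity <Ax, y> = <x, A^* y> gives (Ax)^T y = x^T (A^*) y, i.e. x^T A^T y = x^T (A^*) y. Since this holds for all x, y, we must have A^* = A^T. Therefore
A^* =
[[1, 0, 2],
 [1, -3, -1]].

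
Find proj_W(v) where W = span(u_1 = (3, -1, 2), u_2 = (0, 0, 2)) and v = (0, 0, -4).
proj_W(v) = (0, 0, -4)

Set up U = [u_1 | ... | u_2] ∈ R^(3×2). The projector onto W = col(U) is P = U (U^T U)^(-1) U^T.
Compute U^T U =
  [14, 4]
  [4, 4],
and U^T v = (-8, -8).
Solve U^T U · c = U^T v for the coefficients: c = (0, -2). The projection is proj_W(v) = U c.
Check: (v - proj_W(v)) · u_1 = 0  (should be 0).
Check: (v - proj_W(v)) · u_2 = 0  (should be 0).
Result: proj_W(v) = (0, 0, -4).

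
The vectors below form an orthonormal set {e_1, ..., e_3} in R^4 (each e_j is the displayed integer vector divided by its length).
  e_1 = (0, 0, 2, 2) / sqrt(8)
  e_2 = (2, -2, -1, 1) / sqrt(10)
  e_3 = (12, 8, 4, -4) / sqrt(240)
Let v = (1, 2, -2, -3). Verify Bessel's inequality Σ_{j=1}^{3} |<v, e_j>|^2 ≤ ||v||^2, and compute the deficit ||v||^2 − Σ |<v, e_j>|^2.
Σ |<v, e_j>|^2 = 53/3; ||v||^2 = 18; deficit = 1/3

Write each e_j = u_j / sqrt(<u_j, u_j>) where u_j is the displayed integer vector. Then <v, e_j> = <v, u_j> / sqrt(<u_j, u_j>), so |<v, e_j>|^2 = <v, u_j>^2 / <u_j, u_j>.
Coefficients: <v, e_1> = -10/sqrt(8), <v, e_2> = -3/sqrt(10), <v, e_3> = 32/sqrt(240).
Square and sum: Σ |<v, e_j>|^2 = 53/3.
Compute ||v||^2 = v·v = 18.
Deficit = 18 − 53/3 = 1/3 ≥ 0, confirming Bessel's inequality. (The deficit equals ||v − Σ <v,e_j> e_j||^2, the squared distance from v to span{e_j}.)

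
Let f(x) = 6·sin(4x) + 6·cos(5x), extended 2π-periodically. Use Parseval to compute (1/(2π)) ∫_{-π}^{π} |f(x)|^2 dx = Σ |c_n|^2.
Σ |c_n|^2 = 36

Expand |f|^2 and use orthogonality of {sin(nx), cos(mx)} on [-π, π]:
  ∫_{-π}^{π} sin(nx)^2 dx = π, ∫ cos(mx)^2 dx = π, and cross terms integrate to 0.
So ∫_{-π}^{π} f(x)^2 dx = 6^2 · π + 6^2 · π = (36 + 36)π.
Divide by 2π: (36 + 36)/2 = 36.
By Parseval, this equals Σ |c_n|^2.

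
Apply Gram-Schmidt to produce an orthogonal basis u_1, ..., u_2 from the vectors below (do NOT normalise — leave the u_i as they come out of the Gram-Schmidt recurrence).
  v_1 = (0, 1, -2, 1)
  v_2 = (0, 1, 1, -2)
Orthogonal basis:
  u_1 = (0, 1, -2, 1)
  u_2 = (0, 3/2, 0, -3/2)

Apply the Gram-Schmidt recurrence
  u_1 = v_1
  u_i = v_i − Σ_{j<i} ((v_i · u_j) / (u_j · u_j)) · u_j.

Step by step this gives:
  u_1 = (0, 1, -2, 1)
  u_2 = (0, 3/2, 0, -3/2)

Orthogonality check:
  u_2 · u_1 = 0 (should be 0)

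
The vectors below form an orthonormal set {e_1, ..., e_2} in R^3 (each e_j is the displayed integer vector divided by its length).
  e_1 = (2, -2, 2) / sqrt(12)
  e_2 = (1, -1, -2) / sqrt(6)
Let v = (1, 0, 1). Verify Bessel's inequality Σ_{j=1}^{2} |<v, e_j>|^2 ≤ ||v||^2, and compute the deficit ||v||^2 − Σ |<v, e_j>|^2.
Σ |<v, e_j>|^2 = 3/2; ||v||^2 = 2; deficit = 1/2

Write each e_j = u_j / sqrt(<u_j, u_j>) where u_j is the displayed integer vector. Then <v, e_j> = <v, u_j> / sqrt(<u_j, u_j>), so |<v, e_j>|^2 = <v, u_j>^2 / <u_j, u_j>.
Coefficients: <v, e_1> = 4/sqrt(12), <v, e_2> = -1/sqrt(6).
Square and sum: Σ |<v, e_j>|^2 = 3/2.
Compute ||v||^2 = v·v = 2.
Deficit = 2 − 3/2 = 1/2 ≥ 0, confirming Bessel's inequality. (The deficit equals ||v − Σ <v,e_j> e_j||^2, the squared distance from v to span{e_j}.)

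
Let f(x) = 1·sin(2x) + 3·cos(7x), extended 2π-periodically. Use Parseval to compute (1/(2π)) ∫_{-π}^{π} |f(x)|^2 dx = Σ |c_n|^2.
Σ |c_n|^2 = 5

Expand |f|^2 and use orthogonality of {sin(nx), cos(mx)} on [-π, π]:
  ∫_{-π}^{π} sin(nx)^2 dx = π, ∫ cos(mx)^2 dx = π, and cross terms integrate to 0.
So ∫_{-π}^{π} f(x)^2 dx = 1^2 · π + 3^2 · π = (1 + 9)π.
Divide by 2π: (1 + 9)/2 = 5.
By Parseval, this equals Σ |c_n|^2.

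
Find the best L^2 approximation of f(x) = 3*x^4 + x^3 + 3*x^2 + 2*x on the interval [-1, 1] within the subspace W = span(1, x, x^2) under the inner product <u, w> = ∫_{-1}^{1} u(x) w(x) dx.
g(x) = 39*x^2/7 + 13*x/5 - 9/35

The best approximation g ∈ W is the orthogonal projection of f onto W. Writing g = a_0 + a_1 x + a_2 x^2, the coefficients solve the normal equations G · a = b where
  G_{ij} = <φ_i, φ_j> and b_i = <f, φ_i>, with φ_0 = 1, φ_1 = x, φ_2 = x^2.
G =
  [2, 0, 2/3]
  [0, 2/3, 0]
  [2/3, 0, 2/5],
b = (16/5, 26/15, 72/35).
Solving gives a_0 = -9/35, a_1 = 13/5, a_2 = 39/7, so
  g(x) = 39*x^2/7 + 13*x/5 - 9/35.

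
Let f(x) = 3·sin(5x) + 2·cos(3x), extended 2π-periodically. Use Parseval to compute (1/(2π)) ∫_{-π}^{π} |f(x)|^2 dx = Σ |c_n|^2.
Σ |c_n|^2 = 13/2

Expand |f|^2 and use orthogonality of {sin(nx), cos(mx)} on [-π, π]:
  ∫_{-π}^{π} sin(nx)^2 dx = π, ∫ cos(mx)^2 dx = π, and cross terms integrate to 0.
So ∫_{-π}^{π} f(x)^2 dx = 3^2 · π + 2^2 · π = (9 + 4)π.
Divide by 2π: (9 + 4)/2 = 13/2.
By Parseval, this equals Σ |c_n|^2.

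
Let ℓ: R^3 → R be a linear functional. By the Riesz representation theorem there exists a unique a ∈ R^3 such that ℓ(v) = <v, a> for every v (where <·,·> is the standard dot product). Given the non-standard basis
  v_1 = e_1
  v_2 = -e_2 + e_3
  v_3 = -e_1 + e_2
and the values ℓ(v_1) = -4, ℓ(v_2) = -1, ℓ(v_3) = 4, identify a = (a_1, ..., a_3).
a = (-4, 0, -1)

Write a = (a_1, ..., a_3) in the standard basis. For each basis vector v_i, ℓ(v_i) = <v_i, a> is a linear equation in the a_j's. Collect the n equations into a matrix system V a = ℓ, where row i of V is v_i (expressed in the standard basis). Since V is invertible (lower-triangular with 1s on the diagonal, up to permutation), solve by back-substitution:
  V =
[[1, 0, 0],
 [0, -1, 1],
 [-1, 1, 0]]
  V a = (-4, -1, 4)
Solving gives a = (-4, 0, -1).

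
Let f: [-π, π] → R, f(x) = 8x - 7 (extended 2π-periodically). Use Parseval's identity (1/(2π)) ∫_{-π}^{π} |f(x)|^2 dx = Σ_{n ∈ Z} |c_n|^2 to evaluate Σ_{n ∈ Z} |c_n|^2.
Σ |c_n|^2 = 64π^2/3 + 49

Expand and integrate term by term over [-π, π]:
  ∫ (8x)^2 dx = 64·(2π^3/3); ∫ 2·8·(-7)·x dx = 0 (odd integrand); ∫ (-7)^2 dx = 49·2π.
So (1/(2π)) ∫_{-π}^{π} (8x - 7)^2 dx = 64π^2/3 + 49 = 64π^2/3 + 49.
Parseval ⇒ Σ |c_n|^2 = 64π^2/3 + 49.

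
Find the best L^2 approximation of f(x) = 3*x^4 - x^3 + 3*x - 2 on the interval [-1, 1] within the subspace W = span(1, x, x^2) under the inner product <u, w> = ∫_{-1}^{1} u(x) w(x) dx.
g(x) = 18*x^2/7 + 12*x/5 - 79/35

The best approximation g ∈ W is the orthogonal projection of f onto W. Writing g = a_0 + a_1 x + a_2 x^2, the coefficients solve the normal equations G · a = b where
  G_{ij} = <φ_i, φ_j> and b_i = <f, φ_i>, with φ_0 = 1, φ_1 = x, φ_2 = x^2.
G =
  [2, 0, 2/3]
  [0, 2/3, 0]
  [2/3, 0, 2/5],
b = (-14/5, 8/5, -10/21).
Solving gives a_0 = -79/35, a_1 = 12/5, a_2 = 18/7, so
  g(x) = 18*x^2/7 + 12*x/5 - 79/35.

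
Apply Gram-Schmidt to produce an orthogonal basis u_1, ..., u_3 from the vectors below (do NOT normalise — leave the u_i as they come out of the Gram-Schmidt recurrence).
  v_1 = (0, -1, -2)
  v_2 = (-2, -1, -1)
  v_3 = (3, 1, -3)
Orthogonal basis:
  u_1 = (0, -1, -2)
  u_2 = (-2, -2/5, 1/5)
  u_3 = (-1/3, 4/3, -2/3)

Apply the Gram-Schmidt recurrence
  u_1 = v_1
  u_i = v_i − Σ_{j<i} ((v_i · u_j) / (u_j · u_j)) · u_j.

Step by step this gives:
  u_1 = (0, -1, -2)
  u_2 = (-2, -2/5, 1/5)
  u_3 = (-1/3, 4/3, -2/3)

Orthogonality check:
  u_2 · u_1 = 0 (should be 0)
  u_3 · u_1 = 0 (should be 0)
  u_3 · u_2 = 0 (should be 0)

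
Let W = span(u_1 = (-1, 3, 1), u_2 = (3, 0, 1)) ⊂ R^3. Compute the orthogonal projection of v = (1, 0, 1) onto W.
proj_W(v) = (62/53, 12/53, 26/53)

Set up U = [u_1 | ... | u_2] ∈ R^(3×2). The projector onto W = col(U) is P = U (U^T U)^(-1) U^T.
Compute U^T U =
  [11, -2]
  [-2, 10],
and U^T v = (0, 4).
Solve U^T U · c = U^T v for the coefficients: c = (4/53, 22/53). The projection is proj_W(v) = U c.
Check: (v - proj_W(v)) · u_1 = 0  (should be 0).
Check: (v - proj_W(v)) · u_2 = 0  (should be 0).
Result: proj_W(v) = (62/53, 12/53, 26/53).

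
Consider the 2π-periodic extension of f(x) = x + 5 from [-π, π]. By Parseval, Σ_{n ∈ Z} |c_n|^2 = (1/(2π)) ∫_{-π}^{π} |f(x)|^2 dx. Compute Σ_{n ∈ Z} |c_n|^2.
Σ |c_n|^2 = π^2/3 + 25

Expand and integrate term by term over [-π, π]:
  ∫ (x)^2 dx = 1·(2π^3/3); ∫ 2·1·(5)·x dx = 0 (odd integrand); ∫ 5^2 dx = 25·2π.
So (1/(2π)) ∫_{-π}^{π} (x + 5)^2 dx = 1π^2/3 + 25 = π^2/3 + 25.
Parseval ⇒ Σ |c_n|^2 = π^2/3 + 25.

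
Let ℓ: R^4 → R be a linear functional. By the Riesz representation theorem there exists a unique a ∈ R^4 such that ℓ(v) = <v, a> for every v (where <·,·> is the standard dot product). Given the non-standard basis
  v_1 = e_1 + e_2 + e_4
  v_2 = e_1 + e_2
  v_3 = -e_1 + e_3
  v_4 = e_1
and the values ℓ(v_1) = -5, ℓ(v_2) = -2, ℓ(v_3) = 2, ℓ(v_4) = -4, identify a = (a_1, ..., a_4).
a = (-4, 2, -2, -3)

Write a = (a_1, ..., a_4) in the standard basis. For each basis vector v_i, ℓ(v_i) = <v_i, a> is a linear equation in the a_j's. Collect the n equations into a matrix system V a = ℓ, where row i of V is v_i (expressed in the standard basis). Since V is invertible (lower-triangular with 1s on the diagonal, up to permutation), solve by back-substitution:
  V =
[[1, 1, 0, 1],
 [1, 1, 0, 0],
 [-1, 0, 1, 0],
 [1, 0, 0, 0]]
  V a = (-5, -2, 2, -4)
Solving gives a = (-4, 2, -2, -3).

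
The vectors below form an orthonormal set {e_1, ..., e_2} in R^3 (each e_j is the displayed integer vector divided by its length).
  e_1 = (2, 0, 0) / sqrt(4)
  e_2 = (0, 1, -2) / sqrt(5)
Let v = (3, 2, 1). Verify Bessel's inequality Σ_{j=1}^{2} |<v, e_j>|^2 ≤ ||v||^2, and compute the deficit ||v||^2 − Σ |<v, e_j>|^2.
Σ |<v, e_j>|^2 = 9; ||v||^2 = 14; deficit = 5

Write each e_j = u_j / sqrt(<u_j, u_j>) where u_j is the displayed integer vector. Then <v, e_j> = <v, u_j> / sqrt(<u_j, u_j>), so |<v, e_j>|^2 = <v, u_j>^2 / <u_j, u_j>.
Coefficients: <v, e_1> = 6/sqrt(4), <v, e_2> = 0/sqrt(5).
Square and sum: Σ |<v, e_j>|^2 = 9.
Compute ||v||^2 = v·v = 14.
Deficit = 14 − 9 = 5 ≥ 0, confirming Bessel's inequality. (The deficit equals ||v − Σ <v,e_j> e_j||^2, the squared distance from v to span{e_j}.)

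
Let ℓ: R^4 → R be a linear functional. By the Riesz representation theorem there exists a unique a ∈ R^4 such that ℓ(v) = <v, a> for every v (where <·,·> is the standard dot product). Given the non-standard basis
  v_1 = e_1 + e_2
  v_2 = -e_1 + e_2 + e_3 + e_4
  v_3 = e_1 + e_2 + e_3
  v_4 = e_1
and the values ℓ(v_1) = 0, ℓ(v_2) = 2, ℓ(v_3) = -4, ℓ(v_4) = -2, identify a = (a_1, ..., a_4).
a = (-2, 2, -4, 2)

Write a = (a_1, ..., a_4) in the standard basis. For each basis vector v_i, ℓ(v_i) = <v_i, a> is a linear equation in the a_j's. Collect the n equations into a matrix system V a = ℓ, where row i of V is v_i (expressed in the standard basis). Since V is invertible (lower-triangular with 1s on the diagonal, up to permutation), solve by back-substitution:
  V =
[[1, 1, 0, 0],
 [-1, 1, 1, 1],
 [1, 1, 1, 0],
 [1, 0, 0, 0]]
  V a = (0, 2, -4, -2)
Solving gives a = (-2, 2, -4, 2).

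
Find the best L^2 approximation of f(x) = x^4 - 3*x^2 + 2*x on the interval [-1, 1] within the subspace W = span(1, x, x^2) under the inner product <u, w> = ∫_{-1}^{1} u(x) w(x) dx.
g(x) = -15*x^2/7 + 2*x - 3/35

The best approximation g ∈ W is the orthogonal projection of f onto W. Writing g = a_0 + a_1 x + a_2 x^2, the coefficients solve the normal equations G · a = b where
  G_{ij} = <φ_i, φ_j> and b_i = <f, φ_i>, with φ_0 = 1, φ_1 = x, φ_2 = x^2.
G =
  [2, 0, 2/3]
  [0, 2/3, 0]
  [2/3, 0, 2/5],
b = (-8/5, 4/3, -32/35).
Solving gives a_0 = -3/35, a_1 = 2, a_2 = -15/7, so
  g(x) = -15*x^2/7 + 2*x - 3/35.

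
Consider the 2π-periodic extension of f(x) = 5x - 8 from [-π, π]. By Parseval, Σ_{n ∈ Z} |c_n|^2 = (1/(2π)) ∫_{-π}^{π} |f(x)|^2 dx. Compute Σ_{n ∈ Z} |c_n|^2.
Σ |c_n|^2 = 25π^2/3 + 64

Expand and integrate term by term over [-π, π]:
  ∫ (5x)^2 dx = 25·(2π^3/3); ∫ 2·5·(-8)·x dx = 0 (odd integrand); ∫ (-8)^2 dx = 64·2π.
So (1/(2π)) ∫_{-π}^{π} (5x - 8)^2 dx = 25π^2/3 + 64 = 25π^2/3 + 64.
Parseval ⇒ Σ |c_n|^2 = 25π^2/3 + 64.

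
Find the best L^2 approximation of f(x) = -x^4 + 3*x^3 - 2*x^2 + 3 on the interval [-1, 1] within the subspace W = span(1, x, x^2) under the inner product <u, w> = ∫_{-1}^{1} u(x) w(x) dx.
g(x) = -20*x^2/7 + 9*x/5 + 108/35

The best approximation g ∈ W is the orthogonal projection of f onto W. Writing g = a_0 + a_1 x + a_2 x^2, the coefficients solve the normal equations G · a = b where
  G_{ij} = <φ_i, φ_j> and b_i = <f, φ_i>, with φ_0 = 1, φ_1 = x, φ_2 = x^2.
G =
  [2, 0, 2/3]
  [0, 2/3, 0]
  [2/3, 0, 2/5],
b = (64/15, 6/5, 32/35).
Solving gives a_0 = 108/35, a_1 = 9/5, a_2 = -20/7, so
  g(x) = -20*x^2/7 + 9*x/5 + 108/35.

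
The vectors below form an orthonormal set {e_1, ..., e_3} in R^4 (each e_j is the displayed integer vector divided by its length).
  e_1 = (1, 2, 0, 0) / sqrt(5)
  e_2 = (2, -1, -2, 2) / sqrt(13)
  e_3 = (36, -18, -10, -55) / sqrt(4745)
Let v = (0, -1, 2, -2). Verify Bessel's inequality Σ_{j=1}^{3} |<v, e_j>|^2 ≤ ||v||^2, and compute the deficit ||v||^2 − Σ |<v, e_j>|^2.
Σ |<v, e_j>|^2 = 513/73; ||v||^2 = 9; deficit = 144/73

Write each e_j = u_j / sqrt(<u_j, u_j>) where u_j is the displayed integer vector. Then <v, e_j> = <v, u_j> / sqrt(<u_j, u_j>), so |<v, e_j>|^2 = <v, u_j>^2 / <u_j, u_j>.
Coefficients: <v, e_1> = -2/sqrt(5), <v, e_2> = -7/sqrt(13), <v, e_3> = 108/sqrt(4745).
Square and sum: Σ |<v, e_j>|^2 = 513/73.
Compute ||v||^2 = v·v = 9.
Deficit = 9 − 513/73 = 144/73 ≥ 0, confirming Bessel's inequality. (The deficit equals ||v − Σ <v,e_j> e_j||^2, the squared distance from v to span{e_j}.)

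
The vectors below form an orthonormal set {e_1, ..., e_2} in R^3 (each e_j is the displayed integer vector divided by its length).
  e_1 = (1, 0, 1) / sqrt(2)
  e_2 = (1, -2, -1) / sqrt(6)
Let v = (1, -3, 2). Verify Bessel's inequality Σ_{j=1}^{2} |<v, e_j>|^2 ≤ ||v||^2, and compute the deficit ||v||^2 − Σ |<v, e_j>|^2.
Σ |<v, e_j>|^2 = 26/3; ||v||^2 = 14; deficit = 16/3

Write each e_j = u_j / sqrt(<u_j, u_j>) where u_j is the displayed integer vector. Then <v, e_j> = <v, u_j> / sqrt(<u_j, u_j>), so |<v, e_j>|^2 = <v, u_j>^2 / <u_j, u_j>.
Coefficients: <v, e_1> = 3/sqrt(2), <v, e_2> = 5/sqrt(6).
Square and sum: Σ |<v, e_j>|^2 = 26/3.
Compute ||v||^2 = v·v = 14.
Deficit = 14 − 26/3 = 16/3 ≥ 0, confirming Bessel's inequality. (The deficit equals ||v − Σ <v,e_j> e_j||^2, the squared distance from v to span{e_j}.)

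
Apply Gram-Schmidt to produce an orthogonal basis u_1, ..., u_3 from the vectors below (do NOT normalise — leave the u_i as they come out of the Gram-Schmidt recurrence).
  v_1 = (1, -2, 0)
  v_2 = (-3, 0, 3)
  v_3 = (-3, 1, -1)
Orthogonal basis:
  u_1 = (1, -2, 0)
  u_2 = (-12/5, -6/5, 3)
  u_3 = (-14/9, -7/9, -14/9)

Apply the Gram-Schmidt recurrence
  u_1 = v_1
  u_i = v_i − Σ_{j<i} ((v_i · u_j) / (u_j · u_j)) · u_j.

Step by step this gives:
  u_1 = (1, -2, 0)
  u_2 = (-12/5, -6/5, 3)
  u_3 = (-14/9, -7/9, -14/9)

Orthogonality check:
  u_2 · u_1 = 0 (should be 0)
  u_3 · u_1 = 0 (should be 0)
  u_3 · u_2 = 0 (should be 0)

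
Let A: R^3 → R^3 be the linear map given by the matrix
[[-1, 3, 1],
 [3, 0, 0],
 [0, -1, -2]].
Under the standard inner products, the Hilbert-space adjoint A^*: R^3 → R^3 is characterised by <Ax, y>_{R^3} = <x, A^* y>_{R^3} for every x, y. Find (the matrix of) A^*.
A^* = A^T =
[[-1, 3, 0],
 [3, 0, -1],
 [1, 0, -2]]

For real matrices with standard dot products, the defining identity <Ax, y> = <x, A^* y> gives (Ax)^T y = x^T (A^*) y, i.e. x^T A^T y = x^T (A^*) y. Since this holds for all x, y, we must have A^* = A^T. Therefore
A^* =
[[-1, 3, 0],
 [3, 0, -1],
 [1, 0, -2]].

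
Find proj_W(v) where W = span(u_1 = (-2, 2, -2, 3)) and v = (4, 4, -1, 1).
proj_W(v) = (-10/21, 10/21, -10/21, 5/7)

Set up U = [u_1 | ... | u_1] ∈ R^(4×1). The projector onto W = col(U) is P = U (U^T U)^(-1) U^T.
Compute U^T U =
  [21],
and U^T v = (5).
Solve U^T U · c = U^T v for the coefficients: c = (5/21). The projection is proj_W(v) = U c.
Check: (v - proj_W(v)) · u_1 = 0  (should be 0).
Result: proj_W(v) = (-10/21, 10/21, -10/21, 5/7).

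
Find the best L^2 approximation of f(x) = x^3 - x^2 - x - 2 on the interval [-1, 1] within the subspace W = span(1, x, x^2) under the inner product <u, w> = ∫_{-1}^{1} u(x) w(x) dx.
g(x) = -x^2 - 2*x/5 - 2

The best approximation g ∈ W is the orthogonal projection of f onto W. Writing g = a_0 + a_1 x + a_2 x^2, the coefficients solve the normal equations G · a = b where
  G_{ij} = <φ_i, φ_j> and b_i = <f, φ_i>, with φ_0 = 1, φ_1 = x, φ_2 = x^2.
G =
  [2, 0, 2/3]
  [0, 2/3, 0]
  [2/3, 0, 2/5],
b = (-14/3, -4/15, -26/15).
Solving gives a_0 = -2, a_1 = -2/5, a_2 = -1, so
  g(x) = -x^2 - 2*x/5 - 2.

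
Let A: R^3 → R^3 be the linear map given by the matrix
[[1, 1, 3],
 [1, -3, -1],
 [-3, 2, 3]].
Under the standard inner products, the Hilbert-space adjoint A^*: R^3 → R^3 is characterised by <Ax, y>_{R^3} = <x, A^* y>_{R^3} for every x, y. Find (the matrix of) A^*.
A^* = A^T =
[[1, 1, -3],
 [1, -3, 2],
 [3, -1, 3]]

For real matrices with standard dot products, the defining identity <Ax, y> = <x, A^* y> gives (Ax)^T y = x^T (A^*) y, i.e. x^T A^T y = x^T (A^*) y. Since this holds for all x, y, we must have A^* = A^T. Therefore
A^* =
[[1, 1, -3],
 [1, -3, 2],
 [3, -1, 3]].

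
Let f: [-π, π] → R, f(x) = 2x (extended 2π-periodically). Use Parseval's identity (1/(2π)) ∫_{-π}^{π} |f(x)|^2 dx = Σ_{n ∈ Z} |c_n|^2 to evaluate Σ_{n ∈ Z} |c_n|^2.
Σ |c_n|^2 = 4π^2/3

Expand and integrate term by term over [-π, π]:
  ∫ (2x)^2 dx = 4·(2π^3/3); ∫ 2·2·(0)·x dx = 0 (odd integrand); ∫ 0^2 dx = 0·2π.
So (1/(2π)) ∫_{-π}^{π} (2x)^2 dx = 4π^2/3 + 0 = 4π^2/3.
Parseval ⇒ Σ |c_n|^2 = 4π^2/3.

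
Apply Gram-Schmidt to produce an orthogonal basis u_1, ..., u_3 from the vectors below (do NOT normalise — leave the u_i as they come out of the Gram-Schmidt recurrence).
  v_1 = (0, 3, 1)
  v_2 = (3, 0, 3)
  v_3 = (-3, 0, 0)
Orthogonal basis:
  u_1 = (0, 3, 1)
  u_2 = (3, -9/10, 27/10)
  u_3 = (-27/19, -9/19, 27/19)

Apply the Gram-Schmidt recurrence
  u_1 = v_1
  u_i = v_i − Σ_{j<i} ((v_i · u_j) / (u_j · u_j)) · u_j.

Step by step this gives:
  u_1 = (0, 3, 1)
  u_2 = (3, -9/10, 27/10)
  u_3 = (-27/19, -9/19, 27/19)

Orthogonality check:
  u_2 · u_1 = 0 (should be 0)
  u_3 · u_1 = 0 (should be 0)
  u_3 · u_2 = 0 (should be 0)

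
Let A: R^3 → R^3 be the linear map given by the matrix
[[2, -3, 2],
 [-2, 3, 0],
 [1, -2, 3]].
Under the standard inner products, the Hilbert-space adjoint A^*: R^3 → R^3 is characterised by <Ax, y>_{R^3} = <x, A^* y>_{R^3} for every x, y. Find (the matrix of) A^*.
A^* = A^T =
[[2, -2, 1],
 [-3, 3, -2],
 [2, 0, 3]]

For real matrices with standard dot products, the defining identity <Ax, y> = <x, A^* y> gives (Ax)^T y = x^T (A^*) y, i.e. x^T A^T y = x^T (A^*) y. Since this holds for all x, y, we must have A^* = A^T. Therefore
A^* =
[[2, -2, 1],
 [-3, 3, -2],
 [2, 0, 3]].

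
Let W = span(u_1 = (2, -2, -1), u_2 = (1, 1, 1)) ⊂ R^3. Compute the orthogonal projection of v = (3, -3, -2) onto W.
proj_W(v) = (38/13, -42/13, -22/13)

Set up U = [u_1 | ... | u_2] ∈ R^(3×2). The projector onto W = col(U) is P = U (U^T U)^(-1) U^T.
Compute U^T U =
  [9, -1]
  [-1, 3],
and U^T v = (14, -2).
Solve U^T U · c = U^T v for the coefficients: c = (20/13, -2/13). The projection is proj_W(v) = U c.
Check: (v - proj_W(v)) · u_1 = 0  (should be 0).
Check: (v - proj_W(v)) · u_2 = 0  (should be 0).
Result: proj_W(v) = (38/13, -42/13, -22/13).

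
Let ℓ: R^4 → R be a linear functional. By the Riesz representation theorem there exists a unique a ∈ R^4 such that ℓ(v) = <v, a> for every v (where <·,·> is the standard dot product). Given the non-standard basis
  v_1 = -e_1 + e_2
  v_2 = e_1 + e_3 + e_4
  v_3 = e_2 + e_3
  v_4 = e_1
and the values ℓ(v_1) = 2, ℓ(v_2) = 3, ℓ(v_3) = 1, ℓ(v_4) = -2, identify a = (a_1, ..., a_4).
a = (-2, 0, 1, 4)

Write a = (a_1, ..., a_4) in the standard basis. For each basis vector v_i, ℓ(v_i) = <v_i, a> is a linear equation in the a_j's. Collect the n equations into a matrix system V a = ℓ, where row i of V is v_i (expressed in the standard basis). Since V is invertible (lower-triangular with 1s on the diagonal, up to permutation), solve by back-substitution:
  V =
[[-1, 1, 0, 0],
 [1, 0, 1, 1],
 [0, 1, 1, 0],
 [1, 0, 0, 0]]
  V a = (2, 3, 1, -2)
Solving gives a = (-2, 0, 1, 4).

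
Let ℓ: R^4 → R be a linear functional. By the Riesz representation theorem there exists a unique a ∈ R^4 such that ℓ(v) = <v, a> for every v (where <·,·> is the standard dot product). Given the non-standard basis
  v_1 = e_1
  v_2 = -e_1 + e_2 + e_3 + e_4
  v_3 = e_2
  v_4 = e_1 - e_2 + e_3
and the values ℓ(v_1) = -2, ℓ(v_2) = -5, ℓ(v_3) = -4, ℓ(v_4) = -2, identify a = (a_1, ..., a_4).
a = (-2, -4, -4, 1)

Write a = (a_1, ..., a_4) in the standard basis. For each basis vector v_i, ℓ(v_i) = <v_i, a> is a linear equation in the a_j's. Collect the n equations into a matrix system V a = ℓ, where row i of V is v_i (expressed in the standard basis). Since V is invertible (lower-triangular with 1s on the diagonal, up to permutation), solve by back-substitution:
  V =
[[1, 0, 0, 0],
 [-1, 1, 1, 1],
 [0, 1, 0, 0],
 [1, -1, 1, 0]]
  V a = (-2, -5, -4, -2)
Solving gives a = (-2, -4, -4, 1).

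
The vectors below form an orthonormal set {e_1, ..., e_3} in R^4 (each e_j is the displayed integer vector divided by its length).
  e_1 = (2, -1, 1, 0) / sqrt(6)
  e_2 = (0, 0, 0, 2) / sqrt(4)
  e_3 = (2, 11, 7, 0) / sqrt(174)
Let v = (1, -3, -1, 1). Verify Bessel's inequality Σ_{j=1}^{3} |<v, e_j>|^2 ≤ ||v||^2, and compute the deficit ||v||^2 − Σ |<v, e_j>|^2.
Σ |<v, e_j>|^2 = 347/29; ||v||^2 = 12; deficit = 1/29

Write each e_j = u_j / sqrt(<u_j, u_j>) where u_j is the displayed integer vector. Then <v, e_j> = <v, u_j> / sqrt(<u_j, u_j>), so |<v, e_j>|^2 = <v, u_j>^2 / <u_j, u_j>.
Coefficients: <v, e_1> = 4/sqrt(6), <v, e_2> = 2/sqrt(4), <v, e_3> = -38/sqrt(174).
Square and sum: Σ |<v, e_j>|^2 = 347/29.
Compute ||v||^2 = v·v = 12.
Deficit = 12 − 347/29 = 1/29 ≥ 0, confirming Bessel's inequality. (The deficit equals ||v − Σ <v,e_j> e_j||^2, the squared distance from v to span{e_j}.)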